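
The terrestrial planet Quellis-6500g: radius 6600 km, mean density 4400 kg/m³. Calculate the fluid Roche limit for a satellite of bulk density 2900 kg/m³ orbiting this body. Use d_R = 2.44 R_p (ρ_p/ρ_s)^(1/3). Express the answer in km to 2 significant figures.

d_R = 2.44 × 6600 km × (4400/2900)^(1/3)
    = 19000 km

19000 km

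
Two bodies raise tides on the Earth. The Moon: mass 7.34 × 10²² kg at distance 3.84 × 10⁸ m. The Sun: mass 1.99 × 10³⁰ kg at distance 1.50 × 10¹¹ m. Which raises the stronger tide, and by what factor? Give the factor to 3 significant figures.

The Moon, by a factor of ≈ 2.20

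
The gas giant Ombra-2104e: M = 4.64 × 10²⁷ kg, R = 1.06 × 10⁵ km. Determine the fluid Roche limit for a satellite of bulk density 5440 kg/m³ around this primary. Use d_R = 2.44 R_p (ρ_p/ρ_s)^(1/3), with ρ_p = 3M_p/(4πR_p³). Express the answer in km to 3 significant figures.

1.44 × 10⁵ km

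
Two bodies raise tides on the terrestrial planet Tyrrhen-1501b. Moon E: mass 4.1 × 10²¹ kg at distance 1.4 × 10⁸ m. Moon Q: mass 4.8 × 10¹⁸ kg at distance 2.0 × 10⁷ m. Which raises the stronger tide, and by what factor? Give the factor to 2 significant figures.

Moon E, by a factor of ≈ 2.5

Tidal stretch scales as M/d³; compute that for each body.
Moon E: (4.1 × 10²¹) / (1.4 × 10⁸)³ = 1.494 × 10⁻³
Moon Q: (4.8 × 10¹⁸) / (2.0 × 10⁷)³ = 6.000 × 10⁻⁴
Ratio (larger/smaller) = 2.5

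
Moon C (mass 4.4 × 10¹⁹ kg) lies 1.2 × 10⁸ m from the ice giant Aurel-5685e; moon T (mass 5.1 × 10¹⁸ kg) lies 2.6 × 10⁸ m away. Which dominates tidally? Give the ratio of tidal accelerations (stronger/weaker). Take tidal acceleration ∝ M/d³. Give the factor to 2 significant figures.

Moon C, by a factor of ≈ 88

Tidal stretch scales as M/d³; compute that for each body.
Moon C: (4.4 × 10¹⁹) / (1.2 × 10⁸)³ = 2.546 × 10⁻⁵
Moon T: (5.1 × 10¹⁸) / (2.6 × 10⁸)³ = 2.902 × 10⁻⁷
Ratio (larger/smaller) = 88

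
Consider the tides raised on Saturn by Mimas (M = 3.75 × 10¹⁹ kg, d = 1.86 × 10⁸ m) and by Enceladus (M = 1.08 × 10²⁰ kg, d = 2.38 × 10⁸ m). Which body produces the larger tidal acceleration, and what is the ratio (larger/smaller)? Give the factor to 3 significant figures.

The tide-raising term goes as M/d³ (the gradient of a 1/d² field).
Mimas: (3.75 × 10¹⁹) / (1.86 × 10⁸)³ = 5.828 × 10⁻⁶
Enceladus: (1.08 × 10²⁰) / (2.38 × 10⁸)³ = 8.011 × 10⁻⁶
Ratio (larger/smaller) = 1.37

Enceladus, by a factor of ≈ 1.37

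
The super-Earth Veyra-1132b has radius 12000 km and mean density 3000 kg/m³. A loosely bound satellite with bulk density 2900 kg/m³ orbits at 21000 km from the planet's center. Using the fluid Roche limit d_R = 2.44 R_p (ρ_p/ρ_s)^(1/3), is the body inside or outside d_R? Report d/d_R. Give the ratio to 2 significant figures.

d_R = 2.44 × (12000 km) × (3000/2900)^(1/3) = 29610 km
d/d_R = (21000) / (29610) = 0.71
Since d/d_R < 1, the body is inside the Roche limit.

inside; d/d_R ≈ 0.71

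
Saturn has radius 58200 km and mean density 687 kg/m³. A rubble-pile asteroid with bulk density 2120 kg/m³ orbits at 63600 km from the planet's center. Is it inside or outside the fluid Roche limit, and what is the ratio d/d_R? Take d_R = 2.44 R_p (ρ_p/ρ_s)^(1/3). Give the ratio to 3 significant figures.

inside; d/d_R ≈ 0.652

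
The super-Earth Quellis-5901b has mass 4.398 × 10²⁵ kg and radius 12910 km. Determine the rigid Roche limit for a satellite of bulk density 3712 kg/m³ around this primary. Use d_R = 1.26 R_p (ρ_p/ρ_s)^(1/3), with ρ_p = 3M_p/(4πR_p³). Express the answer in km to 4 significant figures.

17820 km

ρ_p = 3M_p/(4πR_p³) = 3 × (4.398 × 10²⁵) / (4π × (1.291 × 10⁷ m)³) = 4880 kg/m³
d_R = 1.26 × 12910 km × (4880/3712)^(1/3)
    = 17820 km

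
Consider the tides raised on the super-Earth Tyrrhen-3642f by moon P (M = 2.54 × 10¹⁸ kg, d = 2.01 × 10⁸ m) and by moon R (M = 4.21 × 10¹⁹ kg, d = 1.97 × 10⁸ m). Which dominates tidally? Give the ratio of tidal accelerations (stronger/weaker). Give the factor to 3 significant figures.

Moon R, by a factor of ≈ 17.6

Tidal stretch scales as M/d³; compute that for each body.
Moon P: (2.54 × 10¹⁸) / (2.01 × 10⁸)³ = 3.128 × 10⁻⁷
Moon R: (4.21 × 10¹⁹) / (1.97 × 10⁸)³ = 5.507 × 10⁻⁶
Ratio (larger/smaller) = 17.6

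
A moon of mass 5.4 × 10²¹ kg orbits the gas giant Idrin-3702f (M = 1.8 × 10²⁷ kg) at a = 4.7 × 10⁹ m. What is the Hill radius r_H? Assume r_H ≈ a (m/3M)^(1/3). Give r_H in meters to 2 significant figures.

4.7 × 10⁷ m

r_H ≈ a (m/3M)^(1/3)
    = (4.7 × 10⁹) × (5.4 × 10²¹ / (3 × 1.8 × 10²⁷))^(1/3)
    = 4.7 × 10⁷ m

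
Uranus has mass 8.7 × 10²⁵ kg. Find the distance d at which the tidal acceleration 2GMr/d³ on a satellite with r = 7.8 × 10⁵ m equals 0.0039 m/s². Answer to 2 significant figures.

2GMr/d³ = a_tidal  ⇒  d = (2GMr / a_tidal)^(1/3)
d = (2 × 6.674×10⁻¹¹ × (8.7 × 10²⁵) × (7.8 × 10⁵) / (0.0039))^(1/3)
  = 1.3 × 10⁸ m

1.3 × 10⁸ m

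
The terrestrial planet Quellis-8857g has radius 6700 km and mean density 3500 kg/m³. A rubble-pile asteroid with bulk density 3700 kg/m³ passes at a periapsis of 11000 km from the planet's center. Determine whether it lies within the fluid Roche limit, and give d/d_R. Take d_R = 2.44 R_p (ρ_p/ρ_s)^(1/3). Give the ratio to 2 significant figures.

inside; d/d_R ≈ 0.69

d_R = 2.44 × (6700 km) × (3500/3700)^(1/3) = 16050 km
d/d_R = (11000) / (16050) = 0.69
Since d/d_R < 1, the body is inside the Roche limit.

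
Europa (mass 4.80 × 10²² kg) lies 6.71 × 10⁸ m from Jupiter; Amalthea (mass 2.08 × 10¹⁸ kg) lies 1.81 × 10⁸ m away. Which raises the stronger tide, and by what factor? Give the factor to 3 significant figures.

The tide-raising term goes as M/d³ (the gradient of a 1/d² field).
Europa: (4.80 × 10²²) / (6.71 × 10⁸)³ = 1.589 × 10⁻⁴
Amalthea: (2.08 × 10¹⁸) / (1.81 × 10⁸)³ = 3.508 × 10⁻⁷
Ratio (larger/smaller) = 453

Europa, by a factor of ≈ 453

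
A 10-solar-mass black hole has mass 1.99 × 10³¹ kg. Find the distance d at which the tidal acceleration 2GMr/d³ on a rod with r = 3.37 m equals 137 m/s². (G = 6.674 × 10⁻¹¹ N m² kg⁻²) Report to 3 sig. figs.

2GMr/d³ = a_tidal  ⇒  d = (2GMr / a_tidal)^(1/3)
d = (2 × 6.674×10⁻¹¹ × (1.99 × 10³¹) × (3.37) / (137))^(1/3)
  = 4.03 × 10⁶ m

4.03 × 10⁶ m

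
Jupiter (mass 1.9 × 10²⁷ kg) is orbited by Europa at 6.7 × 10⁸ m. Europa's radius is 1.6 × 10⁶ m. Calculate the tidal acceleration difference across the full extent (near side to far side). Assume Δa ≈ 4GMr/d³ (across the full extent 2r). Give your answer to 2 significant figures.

2.7 × 10⁻³ m/s²

Δg = 4GMr/d³
   = 4 × (6.674 × 10⁻¹¹) × (1.9 × 10²⁷) × (1.6 × 10⁶) / (6.7 × 10⁸)³
   = 2.7 × 10⁻³ m/s²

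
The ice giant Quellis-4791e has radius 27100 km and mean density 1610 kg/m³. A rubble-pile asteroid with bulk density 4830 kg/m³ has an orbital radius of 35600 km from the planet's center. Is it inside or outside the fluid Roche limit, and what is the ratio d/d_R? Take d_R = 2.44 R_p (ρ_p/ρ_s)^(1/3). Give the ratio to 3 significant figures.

inside; d/d_R ≈ 0.776

d_R = 2.44 × (27100 km) × (1610/4830)^(1/3) = 45850 km
d/d_R = (35600) / (45850) = 0.776
Since d/d_R < 1, the body is inside the Roche limit.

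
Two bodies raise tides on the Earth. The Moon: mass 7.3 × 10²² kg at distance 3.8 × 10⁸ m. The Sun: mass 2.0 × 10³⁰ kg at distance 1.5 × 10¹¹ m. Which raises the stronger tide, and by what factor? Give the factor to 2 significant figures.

The Moon, by a factor of ≈ 2.2

The tide-raising term goes as M/d³ (the gradient of a 1/d² field).
The Moon: (7.3 × 10²²) / (3.8 × 10⁸)³ = 1.330 × 10⁻³
The Sun: (2.0 × 10³⁰) / (1.5 × 10¹¹)³ = 5.926 × 10⁻⁴
Ratio (larger/smaller) = 2.2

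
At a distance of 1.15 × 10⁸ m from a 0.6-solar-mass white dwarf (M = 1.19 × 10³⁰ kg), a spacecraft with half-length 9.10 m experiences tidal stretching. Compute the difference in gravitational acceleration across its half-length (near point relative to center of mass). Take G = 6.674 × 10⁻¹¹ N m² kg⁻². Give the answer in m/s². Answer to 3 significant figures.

9.50 × 10⁻⁴ m/s²

The tidal stretch is the gradient of GM/d² times the body's extent r, hence the 1/d³ dependence.
a_tidal = 2GMr/d³
        = 2 × (6.674 × 10⁻¹¹) × (1.19 × 10³⁰) × (9.10) / (1.15 × 10⁸)³
        = 9.50 × 10⁻⁴ m/s²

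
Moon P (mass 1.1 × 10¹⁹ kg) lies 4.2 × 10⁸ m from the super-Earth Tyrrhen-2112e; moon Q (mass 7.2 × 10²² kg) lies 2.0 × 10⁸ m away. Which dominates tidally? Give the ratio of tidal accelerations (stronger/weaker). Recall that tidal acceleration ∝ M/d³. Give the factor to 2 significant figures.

Tidal acceleration ∝ M/d³, so compare M/d³ for each.
Moon P: (1.1 × 10¹⁹) / (4.2 × 10⁸)³ = 1.485 × 10⁻⁷
Moon Q: (7.2 × 10²²) / (2.0 × 10⁸)³ = 9.000 × 10⁻³
Ratio (larger/smaller) = 61000

Moon Q, by a factor of ≈ 61000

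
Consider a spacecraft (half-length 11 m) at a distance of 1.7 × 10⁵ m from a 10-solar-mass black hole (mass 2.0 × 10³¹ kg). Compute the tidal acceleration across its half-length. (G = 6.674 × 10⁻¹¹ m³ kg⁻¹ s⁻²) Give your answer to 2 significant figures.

Δa = 2GMr/d³
   = 2 × (6.674 × 10⁻¹¹) × (2.0 × 10³¹) × (11) / (1.7 × 10⁵)³
   = 6.0 × 10⁶ m/s²

6.0 × 10⁶ m/s²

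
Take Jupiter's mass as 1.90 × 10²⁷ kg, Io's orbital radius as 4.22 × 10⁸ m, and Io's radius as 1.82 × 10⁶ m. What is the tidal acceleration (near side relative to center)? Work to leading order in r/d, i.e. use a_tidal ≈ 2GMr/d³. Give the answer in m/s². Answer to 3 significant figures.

Δg = 2GMr/d³
   = 2 × (6.674 × 10⁻¹¹) × (1.90 × 10²⁷) × (1.82 × 10⁶) / (4.22 × 10⁸)³
   = 6.14 × 10⁻³ m/s²

6.14 × 10⁻³ m/s²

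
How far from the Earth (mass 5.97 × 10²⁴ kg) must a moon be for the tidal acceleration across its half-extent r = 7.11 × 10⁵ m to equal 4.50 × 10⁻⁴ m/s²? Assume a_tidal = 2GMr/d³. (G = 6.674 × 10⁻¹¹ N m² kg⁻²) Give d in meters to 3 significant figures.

1.08 × 10⁸ m

2GMr/d³ = a_tidal  ⇒  d = (2GMr / a_tidal)^(1/3)
d = (2 × 6.674×10⁻¹¹ × (5.97 × 10²⁴) × (7.11 × 10⁵) / (4.50 × 10⁻⁴))^(1/3)
  = 1.08 × 10⁸ m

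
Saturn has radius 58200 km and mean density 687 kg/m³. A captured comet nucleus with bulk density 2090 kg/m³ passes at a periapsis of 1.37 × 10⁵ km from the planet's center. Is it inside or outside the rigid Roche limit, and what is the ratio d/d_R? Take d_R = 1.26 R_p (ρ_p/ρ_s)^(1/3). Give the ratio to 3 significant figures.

d_R = 1.26 × (58200 km) × (687/2090)^(1/3) = 50610 km
d/d_R = (1.37 × 10⁵) / (50610) = 2.71
Since d/d_R > 1, the body is outside the Roche limit.

outside; d/d_R ≈ 2.71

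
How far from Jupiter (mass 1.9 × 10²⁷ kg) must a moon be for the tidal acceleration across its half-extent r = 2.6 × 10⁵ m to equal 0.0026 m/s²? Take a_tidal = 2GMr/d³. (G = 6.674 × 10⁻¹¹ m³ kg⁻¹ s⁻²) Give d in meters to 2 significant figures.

2GMr/d³ = a_tidal  ⇒  d = (2GMr / a_tidal)^(1/3)
d = (2 × 6.674×10⁻¹¹ × (1.9 × 10²⁷) × (2.6 × 10⁵) / (0.0026))^(1/3)
  = 2.9 × 10⁸ m

2.9 × 10⁸ m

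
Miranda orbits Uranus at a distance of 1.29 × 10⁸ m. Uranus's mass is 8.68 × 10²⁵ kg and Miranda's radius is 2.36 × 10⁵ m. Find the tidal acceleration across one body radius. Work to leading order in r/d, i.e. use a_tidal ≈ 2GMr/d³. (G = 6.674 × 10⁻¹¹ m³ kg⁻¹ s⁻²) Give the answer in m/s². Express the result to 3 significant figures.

Δa = 2GMr/d³
   = 2 × (6.674 × 10⁻¹¹) × (8.68 × 10²⁵) × (2.36 × 10⁵) / (1.29 × 10⁸)³
   = 1.27 × 10⁻³ m/s²

1.27 × 10⁻³ m/s²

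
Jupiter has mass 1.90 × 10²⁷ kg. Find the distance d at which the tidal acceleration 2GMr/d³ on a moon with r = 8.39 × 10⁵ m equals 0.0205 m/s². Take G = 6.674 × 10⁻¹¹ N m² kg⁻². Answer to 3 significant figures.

2.18 × 10⁸ m

2GMr/d³ = a_tidal  ⇒  d = (2GMr / a_tidal)^(1/3)
d = (2 × 6.674×10⁻¹¹ × (1.90 × 10²⁷) × (8.39 × 10⁵) / (0.0205))^(1/3)
  = 2.18 × 10⁸ m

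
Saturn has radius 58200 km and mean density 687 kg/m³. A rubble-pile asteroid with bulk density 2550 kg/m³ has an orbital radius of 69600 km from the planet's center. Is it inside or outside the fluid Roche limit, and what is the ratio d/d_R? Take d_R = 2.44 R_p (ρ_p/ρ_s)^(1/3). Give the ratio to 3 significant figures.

d_R = 2.44 × (58200 km) × (687/2550)^(1/3) = 91720 km
d/d_R = (69600) / (91720) = 0.759
Since d/d_R < 1, the body is inside the Roche limit.

inside; d/d_R ≈ 0.759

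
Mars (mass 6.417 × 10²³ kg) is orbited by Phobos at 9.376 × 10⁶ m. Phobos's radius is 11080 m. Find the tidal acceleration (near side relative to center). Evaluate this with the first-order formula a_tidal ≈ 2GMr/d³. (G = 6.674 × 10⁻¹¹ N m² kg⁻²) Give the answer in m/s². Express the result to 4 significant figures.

Δa = 2GMr/d³
   = 2 × (6.674 × 10⁻¹¹) × (6.417 × 10²³) × (11080) / (9.376 × 10⁶)³
   = 1.151 × 10⁻³ m/s²

1.151 × 10⁻³ m/s²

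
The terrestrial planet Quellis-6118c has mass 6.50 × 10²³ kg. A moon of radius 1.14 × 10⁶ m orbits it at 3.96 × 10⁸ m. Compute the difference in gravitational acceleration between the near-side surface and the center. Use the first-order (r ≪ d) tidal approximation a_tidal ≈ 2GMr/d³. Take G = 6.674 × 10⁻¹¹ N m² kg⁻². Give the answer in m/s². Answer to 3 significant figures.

1.59 × 10⁻⁶ m/s²

Δa = 2GMr/d³
   = 2 × (6.674 × 10⁻¹¹) × (6.50 × 10²³) × (1.14 × 10⁶) / (3.96 × 10⁸)³
   = 1.59 × 10⁻⁶ m/s²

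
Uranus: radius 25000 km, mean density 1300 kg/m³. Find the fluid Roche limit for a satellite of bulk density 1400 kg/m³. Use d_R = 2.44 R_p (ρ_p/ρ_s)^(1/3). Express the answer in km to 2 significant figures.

d_R = 2.44 × 25000 km × (1300/1400)^(1/3)
    = 60000 km

60000 km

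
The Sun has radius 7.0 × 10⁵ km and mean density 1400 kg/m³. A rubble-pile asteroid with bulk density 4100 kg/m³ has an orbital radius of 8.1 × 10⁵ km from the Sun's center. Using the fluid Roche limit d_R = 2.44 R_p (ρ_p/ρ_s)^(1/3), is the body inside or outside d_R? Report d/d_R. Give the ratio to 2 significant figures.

inside; d/d_R ≈ 0.68

d_R = 2.44 × (7.0 × 10⁵ km) × (1400/4100)^(1/3) = 1.194 × 10⁶ km
d/d_R = (8.1 × 10⁵) / (1.194 × 10⁶) = 0.68
Since d/d_R < 1, the body is inside the Roche limit.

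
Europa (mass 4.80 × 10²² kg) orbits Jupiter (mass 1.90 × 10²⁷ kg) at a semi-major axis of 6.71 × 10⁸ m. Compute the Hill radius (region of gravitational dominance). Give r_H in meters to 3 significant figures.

1.37 × 10⁷ m

r_H ≈ a (m/3M)^(1/3)
    = (6.71 × 10⁸) × (4.80 × 10²² / (3 × 1.90 × 10²⁷))^(1/3)
    = 1.37 × 10⁷ m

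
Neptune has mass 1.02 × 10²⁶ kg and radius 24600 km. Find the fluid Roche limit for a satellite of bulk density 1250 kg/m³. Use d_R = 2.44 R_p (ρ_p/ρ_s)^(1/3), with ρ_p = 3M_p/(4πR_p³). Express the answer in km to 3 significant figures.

65700 km

ρ_p = 3M_p/(4πR_p³) = 3 × (1.02 × 10²⁶) / (4π × (2.46 × 10⁷ m)³) = 1640 kg/m³
d_R = 2.44 × 24600 km × (1640/1250)^(1/3)
    = 65700 km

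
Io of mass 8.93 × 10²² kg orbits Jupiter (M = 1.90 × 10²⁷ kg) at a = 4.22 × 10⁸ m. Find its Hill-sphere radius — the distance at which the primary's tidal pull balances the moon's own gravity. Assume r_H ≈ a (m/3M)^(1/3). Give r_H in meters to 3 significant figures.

r_H ≈ a (m/3M)^(1/3)
    = (4.22 × 10⁸) × (8.93 × 10²² / (3 × 1.90 × 10²⁷))^(1/3)
    = 1.06 × 10⁷ m

1.06 × 10⁷ m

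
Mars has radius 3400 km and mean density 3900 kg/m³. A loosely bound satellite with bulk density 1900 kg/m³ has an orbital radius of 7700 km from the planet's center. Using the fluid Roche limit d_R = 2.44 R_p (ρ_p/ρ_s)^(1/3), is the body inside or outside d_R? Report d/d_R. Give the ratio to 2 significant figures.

inside; d/d_R ≈ 0.73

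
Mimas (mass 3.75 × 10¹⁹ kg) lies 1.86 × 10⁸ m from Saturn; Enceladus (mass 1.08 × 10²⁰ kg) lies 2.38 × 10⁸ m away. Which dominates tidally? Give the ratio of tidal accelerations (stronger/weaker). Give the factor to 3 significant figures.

Tidal acceleration ∝ M/d³, so compare M/d³ for each.
Mimas: (3.75 × 10¹⁹) / (1.86 × 10⁸)³ = 5.828 × 10⁻⁶
Enceladus: (1.08 × 10²⁰) / (2.38 × 10⁸)³ = 8.011 × 10⁻⁶
Ratio (larger/smaller) = 1.37

Enceladus, by a factor of ≈ 1.37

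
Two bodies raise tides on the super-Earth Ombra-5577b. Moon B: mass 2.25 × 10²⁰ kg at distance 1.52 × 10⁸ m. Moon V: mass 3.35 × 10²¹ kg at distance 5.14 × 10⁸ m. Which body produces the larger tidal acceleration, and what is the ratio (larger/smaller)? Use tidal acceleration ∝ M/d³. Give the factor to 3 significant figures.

The tide-raising term goes as M/d³ (the gradient of a 1/d² field).
Moon B: (2.25 × 10²⁰) / (1.52 × 10⁸)³ = 6.407 × 10⁻⁵
Moon V: (3.35 × 10²¹) / (5.14 × 10⁸)³ = 2.467 × 10⁻⁵
Ratio (larger/smaller) = 2.60

Moon B, by a factor of ≈ 2.60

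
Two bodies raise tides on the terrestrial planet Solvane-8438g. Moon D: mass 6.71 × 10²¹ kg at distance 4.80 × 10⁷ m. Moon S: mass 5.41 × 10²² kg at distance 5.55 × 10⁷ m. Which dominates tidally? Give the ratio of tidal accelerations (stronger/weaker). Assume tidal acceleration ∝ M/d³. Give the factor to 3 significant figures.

Tidal stretch scales as M/d³; compute that for each body.
Moon D: (6.71 × 10²¹) / (4.80 × 10⁷)³ = 6.067 × 10⁻²
Moon S: (5.41 × 10²²) / (5.55 × 10⁷)³ = 3.165 × 10⁻¹
Ratio (larger/smaller) = 5.22

Moon S, by a factor of ≈ 5.22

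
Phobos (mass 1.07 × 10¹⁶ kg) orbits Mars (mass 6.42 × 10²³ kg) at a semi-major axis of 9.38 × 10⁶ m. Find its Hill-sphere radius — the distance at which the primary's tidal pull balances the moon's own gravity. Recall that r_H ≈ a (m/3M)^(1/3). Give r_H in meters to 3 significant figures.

1.66 × 10⁴ m

r_H ≈ a (m/3M)^(1/3)
    = (9.38 × 10⁶) × (1.07 × 10¹⁶ / (3 × 6.42 × 10²³))^(1/3)
    = 1.66 × 10⁴ m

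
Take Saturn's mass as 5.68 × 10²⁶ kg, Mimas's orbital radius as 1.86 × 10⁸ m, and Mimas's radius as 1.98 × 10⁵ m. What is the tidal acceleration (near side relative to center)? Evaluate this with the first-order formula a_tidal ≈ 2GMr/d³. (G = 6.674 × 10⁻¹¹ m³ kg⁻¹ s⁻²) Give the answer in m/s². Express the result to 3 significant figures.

2.33 × 10⁻³ m/s²

Differencing GM/(d−r)² and GM/d² to first order in r/d gives 2GMr/d³.
Δg = 2GMr/d³
   = 2 × (6.674 × 10⁻¹¹) × (5.68 × 10²⁶) × (1.98 × 10⁵) / (1.86 × 10⁸)³
   = 2.33 × 10⁻³ m/s²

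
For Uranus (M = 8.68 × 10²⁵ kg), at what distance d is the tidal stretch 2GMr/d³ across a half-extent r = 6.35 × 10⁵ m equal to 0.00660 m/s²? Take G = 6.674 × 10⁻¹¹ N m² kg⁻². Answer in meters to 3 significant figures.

1.04 × 10⁸ m

2GMr/d³ = a_tidal  ⇒  d = (2GMr / a_tidal)^(1/3)
d = (2 × 6.674×10⁻¹¹ × (8.68 × 10²⁵) × (6.35 × 10⁵) / (0.00660))^(1/3)
  = 1.04 × 10⁸ m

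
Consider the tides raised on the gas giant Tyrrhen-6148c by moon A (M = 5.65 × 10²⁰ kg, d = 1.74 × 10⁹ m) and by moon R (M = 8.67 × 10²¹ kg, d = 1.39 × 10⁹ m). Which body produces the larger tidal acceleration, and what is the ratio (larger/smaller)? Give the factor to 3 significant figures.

Tidal stretch scales as M/d³; compute that for each body.
Moon A: (5.65 × 10²⁰) / (1.74 × 10⁹)³ = 1.073 × 10⁻⁷
Moon R: (8.67 × 10²¹) / (1.39 × 10⁹)³ = 3.228 × 10⁻⁶
Ratio (larger/smaller) = 30.1

Moon R, by a factor of ≈ 30.1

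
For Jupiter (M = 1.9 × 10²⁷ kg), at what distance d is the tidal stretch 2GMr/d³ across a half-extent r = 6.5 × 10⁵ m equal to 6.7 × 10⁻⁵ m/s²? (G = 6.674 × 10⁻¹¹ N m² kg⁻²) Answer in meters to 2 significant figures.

2GMr/d³ = a_tidal  ⇒  d = (2GMr / a_tidal)^(1/3)
d = (2 × 6.674×10⁻¹¹ × (1.9 × 10²⁷) × (6.5 × 10⁵) / (6.7 × 10⁻⁵))^(1/3)
  = 1.4 × 10⁹ m

1.4 × 10⁹ m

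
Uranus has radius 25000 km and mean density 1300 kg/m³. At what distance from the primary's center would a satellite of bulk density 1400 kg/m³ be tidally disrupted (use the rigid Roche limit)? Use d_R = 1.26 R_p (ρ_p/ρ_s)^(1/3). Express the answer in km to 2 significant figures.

31000 km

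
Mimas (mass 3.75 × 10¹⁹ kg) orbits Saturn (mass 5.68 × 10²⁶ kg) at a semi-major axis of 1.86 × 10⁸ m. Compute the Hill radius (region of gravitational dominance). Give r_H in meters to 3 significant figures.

r_H ≈ a (m/3M)^(1/3)
    = (1.86 × 10⁸) × (3.75 × 10¹⁹ / (3 × 5.68 × 10²⁶))^(1/3)
    = 5.21 × 10⁵ m

5.21 × 10⁵ m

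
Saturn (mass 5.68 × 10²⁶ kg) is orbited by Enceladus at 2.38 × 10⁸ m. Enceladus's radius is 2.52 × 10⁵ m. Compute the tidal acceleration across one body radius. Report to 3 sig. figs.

a_tidal = 2GMr/d³
        = 2 × (6.674 × 10⁻¹¹) × (5.68 × 10²⁶) × (2.52 × 10⁵) / (2.38 × 10⁸)³
        = 1.42 × 10⁻³ m/s²

1.42 × 10⁻³ m/s²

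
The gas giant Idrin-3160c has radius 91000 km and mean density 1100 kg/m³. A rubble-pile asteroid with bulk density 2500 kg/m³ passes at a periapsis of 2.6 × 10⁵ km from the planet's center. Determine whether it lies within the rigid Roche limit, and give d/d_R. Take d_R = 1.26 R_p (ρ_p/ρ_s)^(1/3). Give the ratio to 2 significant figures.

outside; d/d_R ≈ 3.0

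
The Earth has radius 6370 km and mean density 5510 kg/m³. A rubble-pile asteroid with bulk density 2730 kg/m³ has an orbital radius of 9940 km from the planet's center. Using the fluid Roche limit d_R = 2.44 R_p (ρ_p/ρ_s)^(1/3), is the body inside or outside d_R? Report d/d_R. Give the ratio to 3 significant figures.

inside; d/d_R ≈ 0.506

d_R = 2.44 × (6370 km) × (5510/2730)^(1/3) = 19640 km
d/d_R = (9940) / (19640) = 0.506
Since d/d_R < 1, the body is inside the Roche limit.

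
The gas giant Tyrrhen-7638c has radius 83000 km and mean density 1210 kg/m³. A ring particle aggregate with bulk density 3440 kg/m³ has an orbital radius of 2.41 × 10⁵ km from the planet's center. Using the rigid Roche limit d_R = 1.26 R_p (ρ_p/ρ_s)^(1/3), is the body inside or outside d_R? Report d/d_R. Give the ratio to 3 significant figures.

outside; d/d_R ≈ 3.26

d_R = 1.26 × (83000 km) × (1210/3440)^(1/3) = 73820 km
d/d_R = (2.41 × 10⁵) / (73820) = 3.26
Since d/d_R > 1, the body is outside the Roche limit.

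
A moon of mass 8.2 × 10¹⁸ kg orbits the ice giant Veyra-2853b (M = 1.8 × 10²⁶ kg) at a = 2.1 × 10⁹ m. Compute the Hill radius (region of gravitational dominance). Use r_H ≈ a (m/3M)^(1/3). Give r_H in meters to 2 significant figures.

r_H ≈ a (m/3M)^(1/3)
    = (2.1 × 10⁹) × (8.2 × 10¹⁸ / (3 × 1.8 × 10²⁶))^(1/3)
    = 5.2 × 10⁶ m

5.2 × 10⁶ m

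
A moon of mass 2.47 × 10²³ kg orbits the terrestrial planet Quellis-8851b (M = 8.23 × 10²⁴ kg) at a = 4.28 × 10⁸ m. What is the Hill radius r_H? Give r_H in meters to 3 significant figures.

r_H ≈ a (m/3M)^(1/3)
    = (4.28 × 10⁸) × (2.47 × 10²³ / (3 × 8.23 × 10²⁴))^(1/3)
    = 9.22 × 10⁷ m

9.22 × 10⁷ m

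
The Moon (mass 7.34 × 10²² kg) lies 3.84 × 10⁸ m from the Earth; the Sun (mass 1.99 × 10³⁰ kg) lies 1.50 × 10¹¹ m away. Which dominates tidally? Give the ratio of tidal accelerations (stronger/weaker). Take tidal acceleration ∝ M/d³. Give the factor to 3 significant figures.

The Moon, by a factor of ≈ 2.20

The tide-raising term goes as M/d³ (the gradient of a 1/d² field).
The Moon: (7.34 × 10²²) / (3.84 × 10⁸)³ = 1.296 × 10⁻³
The Sun: (1.99 × 10³⁰) / (1.50 × 10¹¹)³ = 5.896 × 10⁻⁴
Ratio (larger/smaller) = 2.20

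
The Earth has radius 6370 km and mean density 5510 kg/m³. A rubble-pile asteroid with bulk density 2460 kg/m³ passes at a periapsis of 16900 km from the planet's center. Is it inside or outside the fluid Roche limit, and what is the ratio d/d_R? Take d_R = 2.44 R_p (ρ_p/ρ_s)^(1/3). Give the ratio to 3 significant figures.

d_R = 2.44 × (6370 km) × (5510/2460)^(1/3) = 20340 km
d/d_R = (16900) / (20340) = 0.831
Since d/d_R < 1, the body is inside the Roche limit.

inside; d/d_R ≈ 0.831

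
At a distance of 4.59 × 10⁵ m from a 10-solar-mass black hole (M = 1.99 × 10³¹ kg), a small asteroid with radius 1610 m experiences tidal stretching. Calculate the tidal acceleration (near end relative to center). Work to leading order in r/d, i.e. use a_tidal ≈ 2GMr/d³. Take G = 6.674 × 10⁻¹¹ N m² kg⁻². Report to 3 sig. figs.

4.42 × 10⁷ m/s²

a_tidal = 2GMr/d³
        = 2 × (6.674 × 10⁻¹¹) × (1.99 × 10³¹) × (1610) / (4.59 × 10⁵)³
        = 4.42 × 10⁷ m/s²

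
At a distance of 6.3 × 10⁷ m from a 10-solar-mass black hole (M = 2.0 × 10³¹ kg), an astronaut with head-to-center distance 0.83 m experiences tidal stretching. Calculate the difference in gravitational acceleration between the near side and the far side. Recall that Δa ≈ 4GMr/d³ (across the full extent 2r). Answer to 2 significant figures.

a_tidal = 4GMr/d³
        = 4 × (6.674 × 10⁻¹¹) × (2.0 × 10³¹) × (0.83) / (6.3 × 10⁷)³
        = 1.8 × 10⁻² m/s²

1.8 × 10⁻² m/s²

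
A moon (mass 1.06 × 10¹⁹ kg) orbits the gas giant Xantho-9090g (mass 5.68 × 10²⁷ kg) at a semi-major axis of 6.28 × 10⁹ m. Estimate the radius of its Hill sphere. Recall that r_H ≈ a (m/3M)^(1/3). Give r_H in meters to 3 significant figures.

5.36 × 10⁶ m

r_H ≈ a (m/3M)^(1/3)
    = (6.28 × 10⁹) × (1.06 × 10¹⁹ / (3 × 5.68 × 10²⁷))^(1/3)
    = 5.36 × 10⁶ m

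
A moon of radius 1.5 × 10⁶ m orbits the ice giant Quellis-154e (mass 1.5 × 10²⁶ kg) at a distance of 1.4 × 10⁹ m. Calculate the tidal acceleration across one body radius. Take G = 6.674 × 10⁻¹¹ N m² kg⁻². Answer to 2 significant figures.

a_tidal = 2GMr/d³
        = 2 × (6.674 × 10⁻¹¹) × (1.5 × 10²⁶) × (1.5 × 10⁶) / (1.4 × 10⁹)³
        = 1.1 × 10⁻⁵ m/s²

1.1 × 10⁻⁵ m/s²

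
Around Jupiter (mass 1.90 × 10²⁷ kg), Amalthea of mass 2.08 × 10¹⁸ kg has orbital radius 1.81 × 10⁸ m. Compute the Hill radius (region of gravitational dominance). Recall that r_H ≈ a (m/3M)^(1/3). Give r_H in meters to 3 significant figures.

1.29 × 10⁵ m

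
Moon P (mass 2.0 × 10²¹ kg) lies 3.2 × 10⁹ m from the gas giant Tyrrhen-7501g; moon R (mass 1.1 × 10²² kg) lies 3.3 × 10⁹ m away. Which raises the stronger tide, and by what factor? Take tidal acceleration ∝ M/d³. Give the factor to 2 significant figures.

Moon R, by a factor of ≈ 5.0

Tidal acceleration ∝ M/d³, so compare M/d³ for each.
Moon P: (2.0 × 10²¹) / (3.2 × 10⁹)³ = 6.104 × 10⁻⁸
Moon R: (1.1 × 10²²) / (3.3 × 10⁹)³ = 3.061 × 10⁻⁷
Ratio (larger/smaller) = 5.0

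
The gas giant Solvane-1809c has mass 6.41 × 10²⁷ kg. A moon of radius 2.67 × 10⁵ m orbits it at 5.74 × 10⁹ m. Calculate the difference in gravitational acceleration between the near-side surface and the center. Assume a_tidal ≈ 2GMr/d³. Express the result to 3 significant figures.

1.21 × 10⁻⁶ m/s²

The tidal stretch is the gradient of GM/d² times the body's extent r, hence the 1/d³ dependence.
Δa = 2GMr/d³
   = 2 × (6.674 × 10⁻¹¹) × (6.41 × 10²⁷) × (2.67 × 10⁵) / (5.74 × 10⁹)³
   = 1.21 × 10⁻⁶ m/s²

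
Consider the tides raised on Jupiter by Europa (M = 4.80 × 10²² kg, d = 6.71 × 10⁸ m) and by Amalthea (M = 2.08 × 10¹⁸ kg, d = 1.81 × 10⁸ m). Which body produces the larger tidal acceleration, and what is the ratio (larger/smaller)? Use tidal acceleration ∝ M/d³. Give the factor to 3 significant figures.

Europa, by a factor of ≈ 453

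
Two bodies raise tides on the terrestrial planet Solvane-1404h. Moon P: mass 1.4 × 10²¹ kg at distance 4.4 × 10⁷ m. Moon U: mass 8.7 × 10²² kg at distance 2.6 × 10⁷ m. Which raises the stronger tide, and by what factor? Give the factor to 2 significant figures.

The tide-raising term goes as M/d³ (the gradient of a 1/d² field).
Moon P: (1.4 × 10²¹) / (4.4 × 10⁷)³ = 1.644 × 10⁻²
Moon U: (8.7 × 10²²) / (2.6 × 10⁷)³ = 4.950
Ratio (larger/smaller) = 300

Moon U, by a factor of ≈ 300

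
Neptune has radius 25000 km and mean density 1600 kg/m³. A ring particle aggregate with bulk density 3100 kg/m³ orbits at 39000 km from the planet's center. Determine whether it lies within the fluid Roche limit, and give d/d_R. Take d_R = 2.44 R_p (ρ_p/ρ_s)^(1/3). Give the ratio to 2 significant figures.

inside; d/d_R ≈ 0.80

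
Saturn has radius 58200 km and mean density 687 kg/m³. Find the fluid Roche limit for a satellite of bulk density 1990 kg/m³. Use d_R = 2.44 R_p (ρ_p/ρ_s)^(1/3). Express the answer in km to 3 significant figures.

d_R = 2.44 × 58200 km × (687/1990)^(1/3)
    = 99600 km

99600 km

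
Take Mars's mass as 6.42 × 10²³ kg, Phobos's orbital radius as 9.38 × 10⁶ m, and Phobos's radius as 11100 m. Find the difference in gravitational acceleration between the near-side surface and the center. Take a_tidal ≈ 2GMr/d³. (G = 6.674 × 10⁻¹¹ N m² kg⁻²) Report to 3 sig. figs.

a_tidal = 2GMr/d³
        = 2 × (6.674 × 10⁻¹¹) × (6.42 × 10²³) × (11100) / (9.38 × 10⁶)³
        = 1.15 × 10⁻³ m/s²

1.15 × 10⁻³ m/s²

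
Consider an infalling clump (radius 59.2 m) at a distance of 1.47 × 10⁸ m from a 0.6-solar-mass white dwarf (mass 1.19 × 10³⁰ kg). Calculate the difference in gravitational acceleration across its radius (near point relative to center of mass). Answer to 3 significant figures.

Since r ≪ d, expand the inverse-square field across one radius to get the leading 2GMr/d³ term.
a_tidal = 2GMr/d³
        = 2 × (6.674 × 10⁻¹¹) × (1.19 × 10³⁰) × (59.2) / (1.47 × 10⁸)³
        = 2.96 × 10⁻³ m/s²

2.96 × 10⁻³ m/s²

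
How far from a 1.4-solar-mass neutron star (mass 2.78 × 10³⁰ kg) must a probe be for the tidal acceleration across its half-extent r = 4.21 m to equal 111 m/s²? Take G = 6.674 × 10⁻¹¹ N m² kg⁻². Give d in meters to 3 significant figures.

2GMr/d³ = a_tidal  ⇒  d = (2GMr / a_tidal)^(1/3)
d = (2 × 6.674×10⁻¹¹ × (2.78 × 10³⁰) × (4.21) / (111))^(1/3)
  = 2.41 × 10⁶ m

2.41 × 10⁶ m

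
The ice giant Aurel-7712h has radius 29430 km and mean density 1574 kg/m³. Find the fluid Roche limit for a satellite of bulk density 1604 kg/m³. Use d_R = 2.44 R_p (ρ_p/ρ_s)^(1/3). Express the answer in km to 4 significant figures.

71360 km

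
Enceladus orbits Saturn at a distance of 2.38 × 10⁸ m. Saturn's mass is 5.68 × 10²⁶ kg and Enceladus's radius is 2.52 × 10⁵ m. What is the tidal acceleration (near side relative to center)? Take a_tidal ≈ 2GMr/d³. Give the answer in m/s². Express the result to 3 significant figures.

1.42 × 10⁻³ m/s²

Δa = 2GMr/d³
   = 2 × (6.674 × 10⁻¹¹) × (5.68 × 10²⁶) × (2.52 × 10⁵) / (2.38 × 10⁸)³
   = 1.42 × 10⁻³ m/s²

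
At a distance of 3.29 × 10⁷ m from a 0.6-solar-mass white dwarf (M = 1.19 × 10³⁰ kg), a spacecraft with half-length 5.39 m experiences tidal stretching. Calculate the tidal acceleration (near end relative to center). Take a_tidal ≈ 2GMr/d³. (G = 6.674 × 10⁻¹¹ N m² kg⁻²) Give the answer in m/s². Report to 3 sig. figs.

Δa = 2GMr/d³
   = 2 × (6.674 × 10⁻¹¹) × (1.19 × 10³⁰) × (5.39) / (3.29 × 10⁷)³
   = 2.40 × 10⁻² m/s²

2.40 × 10⁻² m/s²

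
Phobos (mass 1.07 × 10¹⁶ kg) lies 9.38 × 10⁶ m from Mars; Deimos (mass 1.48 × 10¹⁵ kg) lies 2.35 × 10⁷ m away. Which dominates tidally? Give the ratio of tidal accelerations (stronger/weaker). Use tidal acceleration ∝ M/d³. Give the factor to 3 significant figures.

Phobos, by a factor of ≈ 114

The tide-raising term goes as M/d³ (the gradient of a 1/d² field).
Phobos: (1.07 × 10¹⁶) / (9.38 × 10⁶)³ = 1.297 × 10⁻⁵
Deimos: (1.48 × 10¹⁵) / (2.35 × 10⁷)³ = 1.140 × 10⁻⁷
Ratio (larger/smaller) = 114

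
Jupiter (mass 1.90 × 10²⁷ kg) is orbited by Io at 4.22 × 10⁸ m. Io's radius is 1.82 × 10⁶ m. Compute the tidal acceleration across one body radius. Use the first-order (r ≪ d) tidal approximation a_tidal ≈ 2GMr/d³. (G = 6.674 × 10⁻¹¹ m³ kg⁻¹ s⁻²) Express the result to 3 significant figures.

a_tidal = 2GMr/d³
        = 2 × (6.674 × 10⁻¹¹) × (1.90 × 10²⁷) × (1.82 × 10⁶) / (4.22 × 10⁸)³
        = 6.14 × 10⁻³ m/s²

6.14 × 10⁻³ m/s²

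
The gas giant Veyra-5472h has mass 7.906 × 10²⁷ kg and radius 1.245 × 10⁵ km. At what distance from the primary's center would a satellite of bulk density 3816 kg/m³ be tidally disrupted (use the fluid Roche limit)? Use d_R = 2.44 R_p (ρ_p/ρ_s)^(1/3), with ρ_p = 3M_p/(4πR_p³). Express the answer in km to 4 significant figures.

1.930 × 10⁵ km

ρ_p = 3M_p/(4πR_p³) = 3 × (7.906 × 10²⁷) / (4π × (1.245 × 10⁸ m)³) = 978.0 kg/m³
d_R = 2.44 × 1.245 × 10⁵ km × (978.0/3816)^(1/3)
    = 1.930 × 10⁵ km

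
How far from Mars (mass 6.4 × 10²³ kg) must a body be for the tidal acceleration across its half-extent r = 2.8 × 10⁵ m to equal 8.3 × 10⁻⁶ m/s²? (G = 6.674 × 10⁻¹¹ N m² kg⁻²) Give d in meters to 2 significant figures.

1.4 × 10⁸ m

2GMr/d³ = a_tidal  ⇒  d = (2GMr / a_tidal)^(1/3)
d = (2 × 6.674×10⁻¹¹ × (6.4 × 10²³) × (2.8 × 10⁵) / (8.3 × 10⁻⁶))^(1/3)
  = 1.4 × 10⁸ m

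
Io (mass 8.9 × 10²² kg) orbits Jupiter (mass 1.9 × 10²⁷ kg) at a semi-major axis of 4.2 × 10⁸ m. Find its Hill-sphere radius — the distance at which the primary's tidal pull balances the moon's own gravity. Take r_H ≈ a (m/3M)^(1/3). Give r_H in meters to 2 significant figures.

1.0 × 10⁷ m

r_H ≈ a (m/3M)^(1/3)
    = (4.2 × 10⁸) × (8.9 × 10²² / (3 × 1.9 × 10²⁷))^(1/3)
    = 1.0 × 10⁷ m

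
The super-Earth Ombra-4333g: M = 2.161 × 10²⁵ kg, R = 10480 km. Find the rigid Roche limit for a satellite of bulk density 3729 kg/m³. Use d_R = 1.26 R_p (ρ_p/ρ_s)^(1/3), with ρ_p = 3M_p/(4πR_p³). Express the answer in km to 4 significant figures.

14040 km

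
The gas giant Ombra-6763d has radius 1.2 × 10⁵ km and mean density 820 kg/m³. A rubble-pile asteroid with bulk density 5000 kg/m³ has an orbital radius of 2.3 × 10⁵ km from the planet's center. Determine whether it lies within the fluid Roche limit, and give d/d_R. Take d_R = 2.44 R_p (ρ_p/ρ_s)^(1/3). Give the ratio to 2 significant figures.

outside; d/d_R ≈ 1.4

d_R = 2.44 × (1.2 × 10⁵ km) × (820/5000)^(1/3) = 1.603 × 10⁵ km
d/d_R = (2.3 × 10⁵) / (1.603 × 10⁵) = 1.4
Since d/d_R > 1, the body is outside the Roche limit.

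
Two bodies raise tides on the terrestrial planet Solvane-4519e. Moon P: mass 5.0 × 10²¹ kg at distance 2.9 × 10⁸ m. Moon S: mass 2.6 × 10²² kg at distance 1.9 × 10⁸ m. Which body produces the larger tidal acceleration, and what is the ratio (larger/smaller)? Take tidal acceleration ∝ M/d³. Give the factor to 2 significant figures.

Moon S, by a factor of ≈ 18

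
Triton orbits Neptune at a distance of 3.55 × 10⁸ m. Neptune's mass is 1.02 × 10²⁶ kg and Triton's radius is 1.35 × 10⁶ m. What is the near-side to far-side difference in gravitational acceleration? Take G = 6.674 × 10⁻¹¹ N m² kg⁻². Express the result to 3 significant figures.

Near-to-far spans 2r, so the tidal difference is twice the near-to-center value: 4GMr/d³.
a_tidal = 4GMr/d³
        = 4 × (6.674 × 10⁻¹¹) × (1.02 × 10²⁶) × (1.35 × 10⁶) / (3.55 × 10⁸)³
        = 8.22 × 10⁻⁴ m/s²

8.22 × 10⁻⁴ m/s²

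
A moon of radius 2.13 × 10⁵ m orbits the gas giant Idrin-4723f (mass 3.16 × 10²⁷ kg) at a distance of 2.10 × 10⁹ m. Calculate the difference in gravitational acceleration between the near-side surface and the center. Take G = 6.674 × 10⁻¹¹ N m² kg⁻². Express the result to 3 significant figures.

9.70 × 10⁻⁶ m/s²

Δa = 2GMr/d³
   = 2 × (6.674 × 10⁻¹¹) × (3.16 × 10²⁷) × (2.13 × 10⁵) / (2.10 × 10⁹)³
   = 9.70 × 10⁻⁶ m/s²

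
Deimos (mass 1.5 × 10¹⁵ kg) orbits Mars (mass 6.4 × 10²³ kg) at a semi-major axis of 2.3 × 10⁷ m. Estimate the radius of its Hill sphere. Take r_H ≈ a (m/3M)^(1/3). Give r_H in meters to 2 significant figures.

r_H ≈ a (m/3M)^(1/3)
    = (2.3 × 10⁷) × (1.5 × 10¹⁵ / (3 × 6.4 × 10²³))^(1/3)
    = 2.1 × 10⁴ m

2.1 × 10⁴ m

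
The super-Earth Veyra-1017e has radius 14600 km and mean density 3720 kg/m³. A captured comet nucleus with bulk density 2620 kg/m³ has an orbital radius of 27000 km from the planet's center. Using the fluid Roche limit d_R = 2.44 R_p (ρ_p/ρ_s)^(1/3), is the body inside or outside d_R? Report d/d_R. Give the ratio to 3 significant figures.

d_R = 2.44 × (14600 km) × (3720/2620)^(1/3) = 40040 km
d/d_R = (27000) / (40040) = 0.674
Since d/d_R < 1, the body is inside the Roche limit.

inside; d/d_R ≈ 0.674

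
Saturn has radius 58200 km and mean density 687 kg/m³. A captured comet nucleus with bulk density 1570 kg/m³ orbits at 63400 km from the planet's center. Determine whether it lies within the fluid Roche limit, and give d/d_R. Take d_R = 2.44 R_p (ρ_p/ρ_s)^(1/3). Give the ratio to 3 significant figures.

d_R = 2.44 × (58200 km) × (687/1570)^(1/3) = 1.078 × 10⁵ km
d/d_R = (63400) / (1.078 × 10⁵) = 0.588
Since d/d_R < 1, the body is inside the Roche limit.

inside; d/d_R ≈ 0.588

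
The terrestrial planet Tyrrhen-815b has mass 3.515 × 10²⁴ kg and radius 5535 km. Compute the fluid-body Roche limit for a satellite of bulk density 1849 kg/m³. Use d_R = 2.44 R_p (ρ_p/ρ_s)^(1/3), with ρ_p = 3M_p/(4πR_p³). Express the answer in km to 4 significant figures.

ρ_p = 3M_p/(4πR_p³) = 3 × (3.515 × 10²⁴) / (4π × (5.535 × 10⁶ m)³) = 4949 kg/m³
d_R = 2.44 × 5535 km × (4949/1849)^(1/3)
    = 18750 km

18750 km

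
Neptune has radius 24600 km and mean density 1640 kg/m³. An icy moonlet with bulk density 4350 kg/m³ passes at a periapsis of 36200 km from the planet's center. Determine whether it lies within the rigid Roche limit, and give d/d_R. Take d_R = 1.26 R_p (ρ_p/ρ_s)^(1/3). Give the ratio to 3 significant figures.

d_R = 1.26 × (24600 km) × (1640/4350)^(1/3) = 22390 km
d/d_R = (36200) / (22390) = 1.62
Since d/d_R > 1, the body is outside the Roche limit.

outside; d/d_R ≈ 1.62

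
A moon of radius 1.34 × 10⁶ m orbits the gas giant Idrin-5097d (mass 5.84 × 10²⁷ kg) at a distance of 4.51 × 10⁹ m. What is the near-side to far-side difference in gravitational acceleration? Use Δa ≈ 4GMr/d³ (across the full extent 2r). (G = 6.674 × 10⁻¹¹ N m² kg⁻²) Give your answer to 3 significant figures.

2.28 × 10⁻⁵ m/s²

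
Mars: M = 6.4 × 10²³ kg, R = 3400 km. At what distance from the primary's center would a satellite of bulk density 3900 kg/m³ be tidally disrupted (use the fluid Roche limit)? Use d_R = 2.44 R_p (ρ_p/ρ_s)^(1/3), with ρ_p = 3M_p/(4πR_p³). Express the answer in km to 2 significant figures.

8300 km

ρ_p = 3M_p/(4πR_p³) = 3 × (6.4 × 10²³) / (4π × (3.4 × 10⁶ m)³) = 3900 kg/m³
d_R = 2.44 × 3400 km × (3900/3900)^(1/3)
    = 8300 km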